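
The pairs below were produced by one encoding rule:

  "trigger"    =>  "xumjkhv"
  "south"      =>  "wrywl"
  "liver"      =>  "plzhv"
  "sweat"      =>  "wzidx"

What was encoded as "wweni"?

stake

Shifts by position in trigger: pos 0: t→x (+4), pos 1: r→u (+3), pos 2: i→m (+4), pos 3: g→j (+3) — repeating every 2. It's a Vigenère-style cipher with numeric key [4,3]: position i shifts by key[i mod 2].
Undoing it on wweni: w−4=s, w−3=t, e−4=a, n−3=k, i−4=e.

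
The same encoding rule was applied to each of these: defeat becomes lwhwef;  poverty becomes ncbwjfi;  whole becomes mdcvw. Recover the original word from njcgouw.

This is an affine cipher: with a=0,…,z=25, each position x becomes (11x+4) mod 26.
Undoing it on njcgouw: n(13)→19·(13−4)≡15=p; j(9)→19·(9−4)≡17=r; c(2)→19·(2−4)≡14=o; g(6)→19·(6−4)≡12=m; o(14)→19·(14−4)≡8=i; u(20)→19·(20−4)≡18=s; w(22)→19·(22−4)≡4=e (all mod 26).

promise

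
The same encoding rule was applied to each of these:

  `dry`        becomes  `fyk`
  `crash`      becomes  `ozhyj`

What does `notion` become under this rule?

uvpavu

Two steps: reverse the string, then apply a Caesar shift of +7.
For notion: reverse → noiton; then shift: n+7=u, o+7=v, i+7=p, t+7=a, o+7=v, n+7=u.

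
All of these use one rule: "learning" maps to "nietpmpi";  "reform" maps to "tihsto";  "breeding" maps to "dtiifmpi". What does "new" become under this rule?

The shift depends on letter class: consonant l→n is +2, but vowel e→i is +4. Vowels shift forward by 4 and consonants shift forward by 2.
Applying it to new: n(cons)+2=p, e(vowel)+4=i, w(cons)+2=y.

piy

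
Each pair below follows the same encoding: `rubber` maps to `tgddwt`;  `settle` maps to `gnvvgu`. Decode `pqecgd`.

beacon

The output letters match the input read backwards, each shifted +2: rubber reversed is rebbur. Read the word backwards and shift each letter +2.
Reversing it on pqecgd: shift back: p−2=n, q−2=o, e−2=c, c−2=a, g−2=e, d−2=b → nocaeb; then reverse → beacon.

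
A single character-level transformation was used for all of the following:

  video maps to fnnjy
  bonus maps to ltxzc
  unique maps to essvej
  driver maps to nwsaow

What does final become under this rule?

Shifts by position in video: pos 0: v→f (+10), pos 1: i→n (+5), pos 2: d→n (+10), pos 3: e→j (+5) — repeating every 2. A repeating key of period 2 is used — shifts +10, +5 over and over.
Applying it to final: f+10=p, i+5=n, n+10=x, a+5=f, l+10=v.

pnxfv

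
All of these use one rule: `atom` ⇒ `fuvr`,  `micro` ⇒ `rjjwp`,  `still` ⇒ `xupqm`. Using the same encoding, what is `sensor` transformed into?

Shifts by position in atom: pos 0: a→f (+5), pos 1: t→u (+1), pos 2: o→v (+7), pos 3: m→r (+5) — repeating every 3. The shifts repeat in a cycle of length 3: positions 0,1,… shift by +5, +1, +7, then the pattern repeats.
For sensor: s+5=x, e+1=f, n+7=u, s+5=x, o+1=p, r+7=y.

xfuxpy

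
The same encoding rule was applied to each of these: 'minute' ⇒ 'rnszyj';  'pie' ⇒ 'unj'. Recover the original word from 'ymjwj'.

there

Compare letters: m→r is +5, i→n is +5, n→s is +5 — a constant shift. This is a Caesar cipher with shift 5.
Reversing it on ymjwj: y−5=t, m−5=h, j−5=e, w−5=r, j−5=e.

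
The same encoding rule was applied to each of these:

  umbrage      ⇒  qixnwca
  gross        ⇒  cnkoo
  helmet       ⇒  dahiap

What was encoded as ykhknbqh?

colorful

Compare letters: u→q is +22, m→i is +22, b→x is +22 — a constant shift. Each letter is shifted forward by 22 in the alphabet (a Caesar shift of +22).
Decoding ykhknbqh: y−22=c, k−22=o, h−22=l, k−22=o, n−22=r, b−22=f, q−22=u, h−22=l.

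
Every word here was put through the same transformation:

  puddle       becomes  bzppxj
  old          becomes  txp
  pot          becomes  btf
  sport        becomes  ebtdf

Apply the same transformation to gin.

The shift depends on letter class: consonant p→b is +12, but vowel u→z is +5. The rule splits by letter class: vowels +5, consonants +12.
For gin: g(cons)+12=s, i(vowel)+5=n, n(cons)+12=z.

snz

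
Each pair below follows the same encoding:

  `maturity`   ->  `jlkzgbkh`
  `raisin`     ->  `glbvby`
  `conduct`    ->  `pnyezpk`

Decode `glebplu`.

m(12)→j(9) and a(0)→l(11) fit y≡15x+11 (mod 26); the inverse of 15 mod 26 is 7. Treating letters as 0–25, the rule is x ↦ 15x + 11 (mod 26).
Decoding glebplu: g(6)→7·(6−11)≡17=r; l(11)→7·(11−11)≡0=a; e(4)→7·(4−11)≡3=d; b(1)→7·(1−11)≡8=i; p(15)→7·(15−11)≡2=c; l(11)→7·(11−11)≡0=a; u(20)→7·(20−11)≡11=l (all mod 26).

radical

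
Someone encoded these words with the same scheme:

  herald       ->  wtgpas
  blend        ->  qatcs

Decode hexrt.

spice

Each letter is shifted forward by 15 in the alphabet (a Caesar shift of +15).
Undoing it on hexrt: h−15=s, e−15=p, x−15=i, r−15=c, t−15=e.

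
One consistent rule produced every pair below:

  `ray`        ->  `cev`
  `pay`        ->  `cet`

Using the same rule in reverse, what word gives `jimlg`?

chief

The output letters match the input read backwards, each shifted +4: ray reversed is yar. Read the word backwards and shift each letter +4.
Reversing it on jimlg: shift back: j−4=f, i−4=e, m−4=i, l−4=h, g−4=c → feihc; then reverse → chief.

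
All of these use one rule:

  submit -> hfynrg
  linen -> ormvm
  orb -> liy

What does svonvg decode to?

Each letter is replaced by its mirror in the alphabet: a↔z, b↔y, c↔x, and so on (the Atbash cipher).
Decoding svonvg: s↔h, v↔e, o↔l, n↔m, v↔e, g↔t.

helmet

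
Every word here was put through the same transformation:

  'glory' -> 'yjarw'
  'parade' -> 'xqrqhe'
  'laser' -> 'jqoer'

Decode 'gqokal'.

mascot

Each letter's alphabet position (a=0..z=25) is mapped through 23·x+16 mod 26 — an affine cipher.
Undoing it on gqokal: g(6)→17·(6−16)≡12=m; q(16)→17·(16−16)≡0=a; o(14)→17·(14−16)≡18=s; k(10)→17·(10−16)≡2=c; a(0)→17·(0−16)≡14=o; l(11)→17·(11−16)≡19=t (all mod 26).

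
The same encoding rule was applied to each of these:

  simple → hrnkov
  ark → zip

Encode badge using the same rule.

Each pair mirrors across the alphabet (s↔h, i↔r, m↔n): positions sum to 25. Letters are reflected about the middle of the alphabet (position → 25−position): Atbash.
On badge: b↔y, a↔z, d↔w, g↔t, e↔v.

yzwtv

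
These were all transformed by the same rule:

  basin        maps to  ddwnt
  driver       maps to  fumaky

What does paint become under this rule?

In basin: b→d is +2, a→d is +3, s→w is +4, i→n is +5 — the shift increases by 1 each position. Letter i (0-indexed) is shifted by i+2, so successive shifts are 2, 3, 4, ….
On paint: p+2=r, a+3=d, i+4=m, n+5=s, t+6=z.

rdmsz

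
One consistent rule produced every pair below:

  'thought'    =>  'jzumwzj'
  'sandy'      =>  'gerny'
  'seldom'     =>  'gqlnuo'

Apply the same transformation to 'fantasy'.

terjegy

Treating letters as 0–25, the rule is x ↦ 3x + 4 (mod 26).
For fantasy: f(5)→3·5+4≡19=t; a(0)→3·0+4≡4=e; n(13)→3·13+4≡17=r; t(19)→3·19+4≡9=j; a(0)→3·0+4≡4=e; s(18)→3·18+4≡6=g; y(24)→3·24+4≡24=y (all mod 26).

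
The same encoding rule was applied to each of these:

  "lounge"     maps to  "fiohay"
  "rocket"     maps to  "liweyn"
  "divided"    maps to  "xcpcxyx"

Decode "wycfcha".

Compare letters: l→f is +20, o→i is +20, u→o is +20 — a constant shift. This is a Caesar cipher with shift 20.
Decoding wycfcha: w−20=c, y−20=e, c−20=i, f−20=l, c−20=i, h−20=n, a−20=g.

ceiling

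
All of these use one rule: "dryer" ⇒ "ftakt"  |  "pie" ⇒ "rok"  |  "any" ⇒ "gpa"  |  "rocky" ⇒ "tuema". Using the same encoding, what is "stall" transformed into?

uvgnn

Vowels shift forward by 6 and consonants shift forward by 2.
For stall: s(cons)+2=u, t(cons)+2=v, a(vowel)+6=g, l(cons)+2=n, l(cons)+2=n.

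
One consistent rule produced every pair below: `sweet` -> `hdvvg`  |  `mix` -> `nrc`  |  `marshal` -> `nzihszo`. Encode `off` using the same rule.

luu

Each pair mirrors across the alphabet (s↔h, w↔d, e↔v): positions sum to 25. Letters are reflected about the middle of the alphabet (position → 25−position): Atbash.
On off: o↔l, f↔u, f↔u.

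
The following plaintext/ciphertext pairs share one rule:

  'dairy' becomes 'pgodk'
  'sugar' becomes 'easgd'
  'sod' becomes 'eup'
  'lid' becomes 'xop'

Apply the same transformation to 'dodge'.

The shift depends on letter class: consonant d→p is +12, but vowel a→g is +6. Two shifts are in play — +6 for a/e/i/o/u, +12 for every other letter.
For dodge: d(cons)+12=p, o(vowel)+6=u, d(cons)+12=p, g(cons)+12=s, e(vowel)+6=k.

pupsk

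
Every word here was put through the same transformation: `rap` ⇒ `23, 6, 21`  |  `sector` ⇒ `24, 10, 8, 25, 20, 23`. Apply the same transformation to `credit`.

r is letter #18 and maps to 23: an offset of 5. Letters become their 1-based position plus 5 (so a→6, b→7, …).
For credit: c=3→8, r=18→23, e=5→10, d=4→9, i=9→14, t=20→25.

8, 23, 10, 9, 14, 25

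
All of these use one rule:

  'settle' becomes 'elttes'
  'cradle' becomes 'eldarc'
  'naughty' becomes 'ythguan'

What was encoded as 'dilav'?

valid

The word is simply reversed.
Reversing it on dilav: then reverse → valid.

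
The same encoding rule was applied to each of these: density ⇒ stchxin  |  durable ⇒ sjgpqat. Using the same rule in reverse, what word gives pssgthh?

Compare letters: d→s is +15, e→t is +15, n→c is +15 — a constant shift. Each letter is shifted forward by 15 in the alphabet (a Caesar shift of +15).
Decoding pssgthh: p−15=a, s−15=d, s−15=d, g−15=r, t−15=e, h−15=s, h−15=s.

address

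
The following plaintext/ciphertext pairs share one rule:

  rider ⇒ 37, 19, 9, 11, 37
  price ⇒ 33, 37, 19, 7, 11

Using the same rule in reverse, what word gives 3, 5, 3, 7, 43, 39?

r(#18)→37 and i(#9)→19: differences scale by 2, so n = 2·pos + 1. The formula is n = 2×(alphabet index, a=1) + 1.
Reversing it on 3, 5, 3, 7, 43, 39: 3→(3−1)÷2=1=a, 5→(5−1)÷2=2=b, 3→(3−1)÷2=1=a, 7→(7−1)÷2=3=c, 43→(43−1)÷2=21=u, 39→(39−1)÷2=19=s.

abacus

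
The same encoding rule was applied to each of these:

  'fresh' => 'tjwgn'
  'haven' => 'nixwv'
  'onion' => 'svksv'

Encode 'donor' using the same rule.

f(5)→t(19) and r(17)→j(9) fit y≡23x+8 (mod 26); the inverse of 23 mod 26 is 17. This is an affine cipher: with a=0,…,z=25, each position x becomes (23x+8) mod 26.
For donor: d(3)→23·3+8≡25=z; o(14)→23·14+8≡18=s; n(13)→23·13+8≡21=v; o(14)→23·14+8≡18=s; r(17)→23·17+8≡9=j (all mod 26).

zsvsj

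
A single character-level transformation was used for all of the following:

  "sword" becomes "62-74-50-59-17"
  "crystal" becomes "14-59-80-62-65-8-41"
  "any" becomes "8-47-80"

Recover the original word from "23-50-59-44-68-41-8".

formula

With a=1..z=26, the number is 3·pos + 5.
Undoing it on 23-50-59-44-68-41-8: 23→(23−5)÷3=6=f, 50→(50−5)÷3=15=o, 59→(59−5)÷3=18=r, 44→(44−5)÷3=13=m, 68→(68−5)÷3=21=u, 41→(41−5)÷3=12=l, 8→(8−5)÷3=1=a.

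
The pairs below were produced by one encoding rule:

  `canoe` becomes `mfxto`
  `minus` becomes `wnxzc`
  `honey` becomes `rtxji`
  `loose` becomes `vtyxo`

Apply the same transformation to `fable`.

Shifts by position in canoe: pos 0: c→m (+10), pos 1: a→f (+5), pos 2: n→x (+10), pos 3: o→t (+5) — repeating every 2. A repeating key of period 2 is used — shifts +10, +5 over and over.
For fable: f+10=p, a+5=f, b+10=l, l+5=q, e+10=o.

pflqo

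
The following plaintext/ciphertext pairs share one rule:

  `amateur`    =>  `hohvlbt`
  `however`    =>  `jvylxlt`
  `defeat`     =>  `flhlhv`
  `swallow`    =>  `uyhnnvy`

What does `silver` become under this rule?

upnxlt

The shift depends on letter class: consonant m→o is +2, but vowel a→h is +7. Vowels shift forward by 7 and consonants shift forward by 2.
Applying it to silver: s(cons)+2=u, i(vowel)+7=p, l(cons)+2=n, v(cons)+2=x, e(vowel)+7=l, r(cons)+2=t.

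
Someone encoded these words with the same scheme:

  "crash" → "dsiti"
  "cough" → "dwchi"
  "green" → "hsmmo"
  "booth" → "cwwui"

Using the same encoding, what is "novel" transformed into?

owwmm

The shift depends on letter class: consonant c→d is +1, but vowel a→i is +8. Vowels shift forward by 8 and consonants shift forward by 1.
On novel: n(cons)+1=o, o(vowel)+8=w, v(cons)+1=w, e(vowel)+8=m, l(cons)+1=m.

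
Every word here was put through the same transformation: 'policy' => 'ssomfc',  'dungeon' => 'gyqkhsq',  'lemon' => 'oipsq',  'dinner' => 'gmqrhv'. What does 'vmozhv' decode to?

silver

Shifts by position in policy: pos 0: p→s (+3), pos 1: o→s (+4), pos 2: l→o (+3), pos 3: i→m (+4) — repeating every 2. A repeating key of period 2 is used — shifts +3, +4 over and over.
Undoing it on vmozhv: v−3=s, m−4=i, o−3=l, z−4=v, h−3=e, v−4=r.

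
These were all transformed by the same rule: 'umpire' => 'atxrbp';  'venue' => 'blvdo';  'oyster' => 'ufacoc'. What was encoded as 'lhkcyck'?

In umpire: u→a is +6, m→t is +7, p→x is +8, i→r is +9 — the shift increases by 1 each position. The shift increases by 1 at each position, starting from +6: 6, 7, 8, ….
Decoding lhkcyck: l−6=f, h−7=a, k−8=c, c−9=t, y−10=o, c−11=r, k−12=y.

factory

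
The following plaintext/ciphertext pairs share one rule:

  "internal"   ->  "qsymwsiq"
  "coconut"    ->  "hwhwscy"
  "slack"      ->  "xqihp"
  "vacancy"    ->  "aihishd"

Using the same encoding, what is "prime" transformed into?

Vowels shift forward by 8 and consonants shift forward by 5.
On prime: p(cons)+5=u, r(cons)+5=w, i(vowel)+8=q, m(cons)+5=r, e(vowel)+8=m.

uwqrm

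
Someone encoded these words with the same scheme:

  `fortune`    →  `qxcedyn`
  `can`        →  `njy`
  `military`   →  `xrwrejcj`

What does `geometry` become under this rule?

The rule splits by letter class: vowels +9, consonants +11.
For geometry: g(cons)+11=r, e(vowel)+9=n, o(vowel)+9=x, m(cons)+11=x, e(vowel)+9=n, t(cons)+11=e, r(cons)+11=c, y(cons)+11=j.

rnxxnecj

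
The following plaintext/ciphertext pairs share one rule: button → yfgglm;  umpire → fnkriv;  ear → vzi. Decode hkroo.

Each pair mirrors across the alphabet (b↔y, u↔f, t↔g): positions sum to 25. Letters are reflected about the middle of the alphabet (position → 25−position): Atbash.
Undoing it on hkroo: h↔s, k↔p, r↔i, o↔l, o↔l.

spill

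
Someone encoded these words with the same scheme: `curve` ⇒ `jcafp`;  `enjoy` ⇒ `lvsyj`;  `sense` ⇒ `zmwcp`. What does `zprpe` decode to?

In curve: c→j is +7, u→c is +8, r→a is +9, v→f is +10 — the shift increases by 1 each position. Letter i (0-indexed) is shifted by i+7, so successive shifts are 7, 8, 9, ….
Undoing it on zprpe: z−7=s, p−8=h, r−9=i, p−10=f, e−11=t.

shift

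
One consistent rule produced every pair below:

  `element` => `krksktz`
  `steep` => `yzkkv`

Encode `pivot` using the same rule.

Compare letters: e→k is +6, l→r is +6, e→k is +6 — a constant shift. Each letter is shifted forward by 6 in the alphabet (a Caesar shift of +6).
On pivot: p+6=v, i+6=o, v+6=b, o+6=u, t+6=z.

vobuz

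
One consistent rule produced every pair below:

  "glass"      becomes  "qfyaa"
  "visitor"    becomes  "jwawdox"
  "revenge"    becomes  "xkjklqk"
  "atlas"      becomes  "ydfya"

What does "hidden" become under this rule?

twhhkl

g(6)→q(16) and l(11)→f(5) fit y≡3x+24 (mod 26); the inverse of 3 mod 26 is 9. Treating letters as 0–25, the rule is x ↦ 3x + 24 (mod 26).
On hidden: h(7)→3·7+24≡19=t; i(8)→3·8+24≡22=w; d(3)→3·3+24≡7=h; d(3)→3·3+24≡7=h; e(4)→3·4+24≡10=k; n(13)→3·13+24≡11=l (all mod 26).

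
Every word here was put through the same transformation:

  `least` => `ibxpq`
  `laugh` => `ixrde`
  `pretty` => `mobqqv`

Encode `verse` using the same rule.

sbopb

This is a Caesar cipher with shift 23.
For verse: v+23=s, e+23=b, r+23=o, s+23=p, e+23=b.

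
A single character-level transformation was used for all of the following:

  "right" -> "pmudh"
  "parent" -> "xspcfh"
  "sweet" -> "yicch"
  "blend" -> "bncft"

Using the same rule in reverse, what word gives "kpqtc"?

Each letter's alphabet position (a=0..z=25) is mapped through 9·x+18 mod 26 — an affine cipher.
Reversing it on kpqtc: k(10)→3·(10−18)≡2=c; p(15)→3·(15−18)≡17=r; q(16)→3·(16−18)≡20=u; t(19)→3·(19−18)≡3=d; c(2)→3·(2−18)≡4=e (all mod 26).

crude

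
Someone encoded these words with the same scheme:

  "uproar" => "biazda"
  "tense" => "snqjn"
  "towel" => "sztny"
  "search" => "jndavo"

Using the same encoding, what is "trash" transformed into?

sadjo

u(20)→b(1) and p(15)→i(8) fit y≡9x+3 (mod 26); the inverse of 9 mod 26 is 3. Each letter's alphabet position (a=0..z=25) is mapped through 9·x+3 mod 26 — an affine cipher.
Applying it to trash: t(19)→9·19+3≡18=s; r(17)→9·17+3≡0=a; a(0)→9·0+3≡3=d; s(18)→9·18+3≡9=j; h(7)→9·7+3≡14=o (all mod 26).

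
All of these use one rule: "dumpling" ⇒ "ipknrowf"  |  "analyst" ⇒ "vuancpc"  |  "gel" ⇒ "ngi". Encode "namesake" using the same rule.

Read the word backwards and shift each letter +2.
Applying it to namesake: reverse → ekaseman; then shift: e+2=g, k+2=m, a+2=c, s+2=u, e+2=g, m+2=o, a+2=c, n+2=p.

gmcugocp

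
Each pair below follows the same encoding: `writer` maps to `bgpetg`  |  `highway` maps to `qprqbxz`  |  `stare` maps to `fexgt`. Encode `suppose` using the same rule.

w(22)→b(1) and r(17)→g(6) fit y≡25x+23 (mod 26); the inverse of 25 mod 26 is 25. This is an affine cipher: with a=0,…,z=25, each position x becomes (25x+23) mod 26.
On suppose: s(18)→25·18+23≡5=f; u(20)→25·20+23≡3=d; p(15)→25·15+23≡8=i; p(15)→25·15+23≡8=i; o(14)→25·14+23≡9=j; s(18)→25·18+23≡5=f; e(4)→25·4+23≡19=t (all mod 26).

fdiijft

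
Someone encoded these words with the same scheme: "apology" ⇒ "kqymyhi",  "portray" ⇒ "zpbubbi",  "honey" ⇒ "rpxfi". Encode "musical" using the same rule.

Shifts by position in apology: pos 0: a→k (+10), pos 1: p→q (+1), pos 2: o→y (+10), pos 3: l→m (+1) — repeating every 2. The shifts repeat in a cycle of length 2: positions 0,1,… shift by +10, +1, then the pattern repeats.
Applying it to musical: m+10=w, u+1=v, s+10=c, i+1=j, c+10=m, a+1=b, l+10=v.

wvcjmbv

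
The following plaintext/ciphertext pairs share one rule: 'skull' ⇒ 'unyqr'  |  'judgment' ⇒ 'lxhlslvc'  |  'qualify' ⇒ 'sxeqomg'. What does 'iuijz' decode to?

Letter i (0-indexed) is shifted by i+2, so successive shifts are 2, 3, 4, ….
Undoing it on iuijz: i−2=g, u−3=r, i−4=e, j−5=e, z−6=t.

greet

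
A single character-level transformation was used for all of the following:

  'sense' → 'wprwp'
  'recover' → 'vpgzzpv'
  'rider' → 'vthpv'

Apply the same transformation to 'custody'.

gfwxzhc

The shift depends on letter class: consonant s→w is +4, but vowel e→p is +11. Vowels shift forward by 11 and consonants shift forward by 4.
For custody: c(cons)+4=g, u(vowel)+11=f, s(cons)+4=w, t(cons)+4=x, o(vowel)+11=z, d(cons)+4=h, y(cons)+4=c.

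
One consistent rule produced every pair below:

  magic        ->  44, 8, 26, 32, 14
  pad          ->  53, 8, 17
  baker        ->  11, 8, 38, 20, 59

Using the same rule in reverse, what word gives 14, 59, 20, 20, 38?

Each letter becomes 3×(its alphabet position, a=1..z=26) + 5.
Undoing it on 14, 59, 20, 20, 38: 14→(14−5)÷3=3=c, 59→(59−5)÷3=18=r, 20→(20−5)÷3=5=e, 20→(20−5)÷3=5=e, 38→(38−5)÷3=11=k.

creek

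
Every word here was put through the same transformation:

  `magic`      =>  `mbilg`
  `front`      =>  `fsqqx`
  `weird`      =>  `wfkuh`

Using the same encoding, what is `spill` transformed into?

sqkop

In magic: m→m is +0, a→b is +1, g→i is +2, i→l is +3 — the shift increases by 1 each position. The shift increases by 1 at each position, starting from +0: 0, 1, 2, ….
On spill: s+0=s, p+1=q, i+2=k, l+3=o, l+4=p.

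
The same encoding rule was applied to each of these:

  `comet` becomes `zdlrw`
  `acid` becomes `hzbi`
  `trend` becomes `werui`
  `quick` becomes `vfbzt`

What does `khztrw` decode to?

jacket

c(2)→z(25) and o(14)→d(3) fit y≡9x+7 (mod 26); the inverse of 9 mod 26 is 3. Each letter's alphabet position (a=0..z=25) is mapped through 9·x+7 mod 26 — an affine cipher.
Reversing it on khztrw: k(10)→3·(10−7)≡9=j; h(7)→3·(7−7)≡0=a; z(25)→3·(25−7)≡2=c; t(19)→3·(19−7)≡10=k; r(17)→3·(17−7)≡4=e; w(22)→3·(22−7)≡19=t (all mod 26).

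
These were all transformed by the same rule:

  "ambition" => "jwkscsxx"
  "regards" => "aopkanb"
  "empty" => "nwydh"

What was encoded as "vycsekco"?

motivate

Shifts by position in ambition: pos 0: a→j (+9), pos 1: m→w (+10), pos 2: b→k (+9), pos 3: i→s (+10) — repeating every 2. It's a Vigenère-style cipher with numeric key [9,10]: position i shifts by key[i mod 2].
Reversing it on vycsekco: v−9=m, y−10=o, c−9=t, s−10=i, e−9=v, k−10=a, c−9=t, o−10=e.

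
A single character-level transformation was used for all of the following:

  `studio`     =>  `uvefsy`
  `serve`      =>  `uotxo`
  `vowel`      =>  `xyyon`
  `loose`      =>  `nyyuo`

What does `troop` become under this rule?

The shift depends on letter class: consonant s→u is +2, but vowel u→e is +10. Vowels shift forward by 10 and consonants shift forward by 2.
For troop: t(cons)+2=v, r(cons)+2=t, o(vowel)+10=y, o(vowel)+10=y, p(cons)+2=r.

vtyyr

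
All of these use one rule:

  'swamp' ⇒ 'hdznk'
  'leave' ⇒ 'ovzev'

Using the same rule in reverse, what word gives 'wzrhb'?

daisy

Letters are reflected about the middle of the alphabet (position → 25−position): Atbash.
Undoing it on wzrhb: w↔d, z↔a, r↔i, h↔s, b↔y.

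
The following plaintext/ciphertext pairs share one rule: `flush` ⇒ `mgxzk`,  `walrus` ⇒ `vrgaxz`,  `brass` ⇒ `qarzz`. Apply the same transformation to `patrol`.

f(5)→m(12) and l(11)→g(6) fit y≡25x+17 (mod 26); the inverse of 25 mod 26 is 25. Each letter's alphabet position (a=0..z=25) is mapped through 25·x+17 mod 26 — an affine cipher.
On patrol: p(15)→25·15+17≡2=c; a(0)→25·0+17≡17=r; t(19)→25·19+17≡24=y; r(17)→25·17+17≡0=a; o(14)→25·14+17≡3=d; l(11)→25·11+17≡6=g (all mod 26).

cryadg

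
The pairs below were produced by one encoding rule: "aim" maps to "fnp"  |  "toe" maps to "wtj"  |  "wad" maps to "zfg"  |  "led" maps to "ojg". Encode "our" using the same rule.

Vowels shift forward by 5 and consonants shift forward by 3.
On our: o(vowel)+5=t, u(vowel)+5=z, r(cons)+3=u.

tzu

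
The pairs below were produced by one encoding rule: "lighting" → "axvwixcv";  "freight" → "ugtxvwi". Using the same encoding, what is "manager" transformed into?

Compare letters: l→a is +15, i→x is +15, g→v is +15 — a constant shift. This is a Caesar cipher with shift 15.
Applying it to manager: m+15=b, a+15=p, n+15=c, a+15=p, g+15=v, e+15=t, r+15=g.

bpcpvtg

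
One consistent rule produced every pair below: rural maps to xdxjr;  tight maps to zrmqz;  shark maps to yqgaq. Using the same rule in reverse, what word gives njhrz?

Shifts by position in rural: pos 0: r→x (+6), pos 1: u→d (+9), pos 2: r→x (+6), pos 3: a→j (+9) — repeating every 2. The shifts repeat in a cycle of length 2: positions 0,1,… shift by +6, +9, then the pattern repeats.
Reversing it on njhrz: n−6=h, j−9=a, h−6=b, r−9=i, z−6=t.

habit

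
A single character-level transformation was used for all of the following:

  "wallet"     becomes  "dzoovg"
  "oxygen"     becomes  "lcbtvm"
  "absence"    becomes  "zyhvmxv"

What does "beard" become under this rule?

Each pair mirrors across the alphabet (w↔d, a↔z, l↔o): positions sum to 25. Letters are reflected about the middle of the alphabet (position → 25−position): Atbash.
For beard: b↔y, e↔v, a↔z, r↔i, d↔w.

yvziw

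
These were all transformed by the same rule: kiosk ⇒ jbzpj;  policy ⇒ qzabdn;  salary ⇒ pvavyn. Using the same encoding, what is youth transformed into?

k(10)→j(9) and i(8)→b(1) fit y≡17x+21 (mod 26); the inverse of 17 mod 26 is 23. This is an affine cipher: with a=0,…,z=25, each position x becomes (17x+21) mod 26.
Applying it to youth: y(24)→17·24+21≡13=n; o(14)→17·14+21≡25=z; u(20)→17·20+21≡23=x; t(19)→17·19+21≡6=g; h(7)→17·7+21≡10=k (all mod 26).

nzxgk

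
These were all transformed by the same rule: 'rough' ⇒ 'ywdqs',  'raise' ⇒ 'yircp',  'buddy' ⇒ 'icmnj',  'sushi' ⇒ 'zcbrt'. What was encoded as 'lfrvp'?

In rough: r→y is +7, o→w is +8, u→d is +9, g→q is +10 — the shift increases by 1 each position. Letter i (0-indexed) is shifted by i+7, so successive shifts are 7, 8, 9, ….
Reversing it on lfrvp: l−7=e, f−8=x, r−9=i, v−10=l, p−11=e.

exile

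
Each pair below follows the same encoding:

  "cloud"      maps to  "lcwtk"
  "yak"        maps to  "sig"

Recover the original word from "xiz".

The output letters match the input read backwards, each shifted +8: cloud reversed is duolc. Two steps: reverse the string, then apply a Caesar shift of +8.
Reversing it on xiz: shift back: x−8=p, i−8=a, z−8=r → par; then reverse → rap.

rap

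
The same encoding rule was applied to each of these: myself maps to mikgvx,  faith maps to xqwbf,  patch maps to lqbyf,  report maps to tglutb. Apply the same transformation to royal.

m(12)→m(12) and y(24)→i(8) fit y≡17x+16 (mod 26); the inverse of 17 mod 26 is 23. Each letter's alphabet position (a=0..z=25) is mapped through 17·x+16 mod 26 — an affine cipher.
On royal: r(17)→17·17+16≡19=t; o(14)→17·14+16≡20=u; y(24)→17·24+16≡8=i; a(0)→17·0+16≡16=q; l(11)→17·11+16≡21=v (all mod 26).

tuiqv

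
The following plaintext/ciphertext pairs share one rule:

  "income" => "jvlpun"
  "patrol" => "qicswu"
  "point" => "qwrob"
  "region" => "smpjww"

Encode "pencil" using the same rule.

Shifts by position in income: pos 0: i→j (+1), pos 1: n→v (+8), pos 2: c→l (+9), pos 3: o→p (+1), pos 4: m→u (+8), pos 5: e→n (+9) — repeating every 3. The shifts repeat in a cycle of length 3: positions 0,1,… shift by +1, +8, +9, then the pattern repeats.
Applying it to pencil: p+1=q, e+8=m, n+9=w, c+1=d, i+8=q, l+9=u.

qmwdqu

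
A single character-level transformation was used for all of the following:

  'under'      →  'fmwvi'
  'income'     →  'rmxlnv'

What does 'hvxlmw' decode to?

second

This is the alphabet-reversal cipher (Atbash): a becomes z, b becomes y, etc.
Undoing it on hvxlmw: h↔s, v↔e, x↔c, l↔o, m↔n, w↔d.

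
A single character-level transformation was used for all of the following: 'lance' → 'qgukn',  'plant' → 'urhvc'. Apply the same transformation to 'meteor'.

rkamxb

In lance: l→q is +5, a→g is +6, n→u is +7, c→k is +8 — the shift increases by 1 each position. Letter i (0-indexed) is shifted by i+5, so successive shifts are 5, 6, 7, ….
For meteor: m+5=r, e+6=k, t+7=a, e+8=m, o+9=x, r+10=b.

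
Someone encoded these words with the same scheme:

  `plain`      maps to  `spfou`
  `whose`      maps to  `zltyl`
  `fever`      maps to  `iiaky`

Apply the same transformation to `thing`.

In plain: p→s is +3, l→p is +4, a→f is +5, i→o is +6 — the shift increases by 1 each position. Each letter shifts forward by (position + 3), i.e. 3, 4, 5, … — the shift grows by one for each successive letter.
For thing: t+3=w, h+4=l, i+5=n, n+6=t, g+7=n.

wlntn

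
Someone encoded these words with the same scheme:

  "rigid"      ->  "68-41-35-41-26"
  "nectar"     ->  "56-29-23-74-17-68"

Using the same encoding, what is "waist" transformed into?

83-17-41-71-74

With a=1..z=26, the number is 3·pos + 14.
On waist: w=23→83, a=1→17, i=9→41, s=19→71, t=20→74.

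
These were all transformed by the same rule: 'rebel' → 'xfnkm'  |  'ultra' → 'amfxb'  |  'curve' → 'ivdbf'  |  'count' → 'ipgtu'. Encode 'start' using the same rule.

yumxu

Shifts by position in rebel: pos 0: r→x (+6), pos 1: e→f (+1), pos 2: b→n (+12), pos 3: e→k (+6), pos 4: l→m (+1) — repeating every 3. A repeating key of period 3 is used — shifts +6, +1, +12 over and over.
For start: s+6=y, t+1=u, a+12=m, r+6=x, t+1=u.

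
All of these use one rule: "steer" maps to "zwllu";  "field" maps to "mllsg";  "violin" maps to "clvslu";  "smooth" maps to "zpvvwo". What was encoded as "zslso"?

spell

It's a Vigenère-style cipher with numeric key [7,3,7]: position i shifts by key[i mod 3].
Undoing it on zslso: z−7=s, s−3=p, l−7=e, s−7=l, o−3=l.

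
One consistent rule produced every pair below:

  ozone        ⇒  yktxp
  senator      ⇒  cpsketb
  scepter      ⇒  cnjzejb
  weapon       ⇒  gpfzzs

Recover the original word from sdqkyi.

Shifts by position in ozone: pos 0: o→y (+10), pos 1: z→k (+11), pos 2: o→t (+5), pos 3: n→x (+10), pos 4: e→p (+11) — repeating every 3. A repeating key of period 3 is used — shifts +10, +11, +5 over and over.
Decoding sdqkyi: s−10=i, d−11=s, q−5=l, k−10=a, y−11=n, i−5=d.

island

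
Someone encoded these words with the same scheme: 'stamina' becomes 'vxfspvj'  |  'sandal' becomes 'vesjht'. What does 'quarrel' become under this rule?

In stamina: s→v is +3, t→x is +4, a→f is +5, m→s is +6 — the shift increases by 1 each position. Each letter shifts forward by (position + 3), i.e. 3, 4, 5, … — the shift grows by one for each successive letter.
Applying it to quarrel: q+3=t, u+4=y, a+5=f, r+6=x, r+7=y, e+8=m, l+9=u.

tyfxymu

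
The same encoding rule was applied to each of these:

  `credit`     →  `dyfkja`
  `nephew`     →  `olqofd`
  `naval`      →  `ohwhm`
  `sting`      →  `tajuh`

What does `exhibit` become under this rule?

It's a Vigenère-style cipher with numeric key [1,7]: position i shifts by key[i mod 2].
For exhibit: e+1=f, x+7=e, h+1=i, i+7=p, b+1=c, i+7=p, t+1=u.

feipcpu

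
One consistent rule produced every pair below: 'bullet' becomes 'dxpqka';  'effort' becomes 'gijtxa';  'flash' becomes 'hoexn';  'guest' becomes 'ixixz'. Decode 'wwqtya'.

Each letter shifts forward by (position + 2), i.e. 2, 3, 4, … — the shift grows by one for each successive letter.
Reversing it on wwqtya: w−2=u, w−3=t, q−4=m, t−5=o, y−6=s, a−7=t.

utmost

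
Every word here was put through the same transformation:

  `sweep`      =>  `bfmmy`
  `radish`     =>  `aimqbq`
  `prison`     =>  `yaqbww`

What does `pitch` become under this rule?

yqclq

The shift depends on letter class: consonant s→b is +9, but vowel e→m is +8. Two shifts are in play — +8 for a/e/i/o/u, +9 for every other letter.
For pitch: p(cons)+9=y, i(vowel)+8=q, t(cons)+9=c, c(cons)+9=l, h(cons)+9=q.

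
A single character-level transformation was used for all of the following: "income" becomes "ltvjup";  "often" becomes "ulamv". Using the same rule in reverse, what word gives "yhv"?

oar

The output letters match the input read backwards, each shifted +7: income reversed is emocni. Read the word backwards and shift each letter +7.
Reversing it on yhv: shift back: y−7=r, h−7=a, v−7=o → rao; then reverse → oar.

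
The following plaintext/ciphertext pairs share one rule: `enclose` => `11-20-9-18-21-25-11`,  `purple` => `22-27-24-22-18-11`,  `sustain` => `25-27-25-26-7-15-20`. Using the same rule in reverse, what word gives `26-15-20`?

tin

e is letter #5 and maps to 11: an offset of 6. Each letter is replaced by its alphabet position (a=1..z=26) + 6.
Reversing it on 26-15-20: 26→(26−6)÷1=20=t, 15→(15−6)÷1=9=i, 20→(20−6)÷1=14=n.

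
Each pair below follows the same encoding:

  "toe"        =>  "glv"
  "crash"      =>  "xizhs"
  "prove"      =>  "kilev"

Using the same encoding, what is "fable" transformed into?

uzyov

Each pair mirrors across the alphabet (t↔g, o↔l, e↔v): positions sum to 25. This is the alphabet-reversal cipher (Atbash): a becomes z, b becomes y, etc.
Applying it to fable: f↔u, a↔z, b↔y, l↔o, e↔v.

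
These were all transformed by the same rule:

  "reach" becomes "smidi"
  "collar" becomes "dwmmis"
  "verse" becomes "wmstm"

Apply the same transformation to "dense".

The shift depends on letter class: consonant r→s is +1, but vowel e→m is +8. The rule splits by letter class: vowels +8, consonants +1.
On dense: d(cons)+1=e, e(vowel)+8=m, n(cons)+1=o, s(cons)+1=t, e(vowel)+8=m.

emotm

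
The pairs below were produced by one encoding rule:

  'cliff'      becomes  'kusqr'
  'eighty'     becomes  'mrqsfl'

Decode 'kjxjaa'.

canyon

Each letter shifts forward by (position + 8), i.e. 8, 9, 10, … — the shift grows by one for each successive letter.
Decoding kjxjaa: k−8=c, j−9=a, x−10=n, j−11=y, a−12=o, a−13=n.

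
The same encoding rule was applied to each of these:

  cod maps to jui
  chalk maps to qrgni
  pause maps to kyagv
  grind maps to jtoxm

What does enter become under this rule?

The output letters match the input read backwards, each shifted +6: cod reversed is doc. Read the word backwards and shift each letter +6.
For enter: reverse → retne; then shift: r+6=x, e+6=k, t+6=z, n+6=t, e+6=k.

xkztk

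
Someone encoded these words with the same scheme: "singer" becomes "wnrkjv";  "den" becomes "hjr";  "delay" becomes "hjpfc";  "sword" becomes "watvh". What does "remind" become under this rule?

vjqnrh

The shift depends on letter class: consonant s→w is +4, but vowel i→n is +5. The rule splits by letter class: vowels +5, consonants +4.
Applying it to remind: r(cons)+4=v, e(vowel)+5=j, m(cons)+4=q, i(vowel)+5=n, n(cons)+4=r, d(cons)+4=h.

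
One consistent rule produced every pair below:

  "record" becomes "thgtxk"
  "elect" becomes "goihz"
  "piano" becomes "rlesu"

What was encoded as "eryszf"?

In record: r→t is +2, e→h is +3, c→g is +4, o→t is +5 — the shift increases by 1 each position. Letter i (0-indexed) is shifted by i+2, so successive shifts are 2, 3, 4, ….
Decoding eryszf: e−2=c, r−3=o, y−4=u, s−5=n, z−6=t, f−7=y.

county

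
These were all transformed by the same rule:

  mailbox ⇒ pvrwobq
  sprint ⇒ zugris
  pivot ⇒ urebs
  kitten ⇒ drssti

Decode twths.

elect

m(12)→p(15) and a(0)→v(21) fit y≡19x+21 (mod 26); the inverse of 19 mod 26 is 11. Treating letters as 0–25, the rule is x ↦ 19x + 21 (mod 26).
Reversing it on twths: t(19)→11·(19−21)≡4=e; w(22)→11·(22−21)≡11=l; t(19)→11·(19−21)≡4=e; h(7)→11·(7−21)≡2=c; s(18)→11·(18−21)≡19=t (all mod 26).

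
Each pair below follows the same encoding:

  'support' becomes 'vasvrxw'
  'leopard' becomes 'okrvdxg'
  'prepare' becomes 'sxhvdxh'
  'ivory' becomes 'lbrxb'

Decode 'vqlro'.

skill

Shifts by position in support: pos 0: s→v (+3), pos 1: u→a (+6), pos 2: p→s (+3), pos 3: p→v (+6) — repeating every 2. A repeating key of period 2 is used — shifts +3, +6 over and over.
Reversing it on vqlro: v−3=s, q−6=k, l−3=i, r−6=l, o−3=l.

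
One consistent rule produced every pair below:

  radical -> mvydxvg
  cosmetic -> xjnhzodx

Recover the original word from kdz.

pie

Compare letters: r→m is +21, a→v is +21, d→y is +21 — a constant shift. Every letter moves 21 places later in the alphabet, wrapping around z→a.
Reversing it on kdz: k−21=p, d−21=i, z−21=e.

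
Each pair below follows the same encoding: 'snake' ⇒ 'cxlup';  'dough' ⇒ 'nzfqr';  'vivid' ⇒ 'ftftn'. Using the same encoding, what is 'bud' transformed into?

The shift depends on letter class: consonant s→c is +10, but vowel a→l is +11. Vowels shift forward by 11 and consonants shift forward by 10.
Applying it to bud: b(cons)+10=l, u(vowel)+11=f, d(cons)+10=n.

lfn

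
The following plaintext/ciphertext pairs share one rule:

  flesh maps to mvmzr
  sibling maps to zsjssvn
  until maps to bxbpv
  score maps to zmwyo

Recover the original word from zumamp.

Shifts by position in flesh: pos 0: f→m (+7), pos 1: l→v (+10), pos 2: e→m (+8), pos 3: s→z (+7), pos 4: h→r (+10) — repeating every 3. The shifts repeat in a cycle of length 3: positions 0,1,… shift by +7, +10, +8, then the pattern repeats.
Decoding zumamp: z−7=s, u−10=k, m−8=e, a−7=t, m−10=c, p−8=h.

sketch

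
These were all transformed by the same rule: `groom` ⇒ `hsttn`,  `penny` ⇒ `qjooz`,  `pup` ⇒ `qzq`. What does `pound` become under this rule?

qtzoe

The shift depends on letter class: consonant g→h is +1, but vowel o→t is +5. Vowels shift forward by 5 and consonants shift forward by 1.
Applying it to pound: p(cons)+1=q, o(vowel)+5=t, u(vowel)+5=z, n(cons)+1=o, d(cons)+1=e.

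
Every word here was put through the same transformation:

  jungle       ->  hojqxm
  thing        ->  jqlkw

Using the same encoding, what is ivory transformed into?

buryl

Two steps: reverse the string, then apply a Caesar shift of +3.
Applying it to ivory: reverse → yrovi; then shift: y+3=b, r+3=u, o+3=r, v+3=y, i+3=l.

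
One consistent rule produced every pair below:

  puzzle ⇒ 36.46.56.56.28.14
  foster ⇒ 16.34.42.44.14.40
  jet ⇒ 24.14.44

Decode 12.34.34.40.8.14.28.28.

p(#16)→36 and u(#21)→46: differences scale by 2, so n = 2·pos + 4. With a=1..z=26, the number is 2·pos + 4.
Reversing it on 12.34.34.40.8.14.28.28: 12→(12−4)÷2=4=d, 34→(34−4)÷2=15=o, 34→(34−4)÷2=15=o, 40→(40−4)÷2=18=r, 8→(8−4)÷2=2=b, 14→(14−4)÷2=5=e, 28→(28−4)÷2=12=l, 28→(28−4)÷2=12=l.

doorbell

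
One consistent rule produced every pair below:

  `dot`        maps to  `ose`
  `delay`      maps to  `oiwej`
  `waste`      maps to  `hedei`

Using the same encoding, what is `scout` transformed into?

dnsye

The shift depends on letter class: consonant d→o is +11, but vowel o→s is +4. The rule splits by letter class: vowels +4, consonants +11.
For scout: s(cons)+11=d, c(cons)+11=n, o(vowel)+4=s, u(vowel)+4=y, t(cons)+11=e.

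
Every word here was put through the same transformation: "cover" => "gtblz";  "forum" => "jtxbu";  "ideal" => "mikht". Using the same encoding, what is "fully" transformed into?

jzrsg

In cover: c→g is +4, o→t is +5, v→b is +6, e→l is +7 — the shift increases by 1 each position. The shift increases by 1 at each position, starting from +4: 4, 5, 6, ….
Applying it to fully: f+4=j, u+5=z, l+6=r, l+7=s, y+8=g.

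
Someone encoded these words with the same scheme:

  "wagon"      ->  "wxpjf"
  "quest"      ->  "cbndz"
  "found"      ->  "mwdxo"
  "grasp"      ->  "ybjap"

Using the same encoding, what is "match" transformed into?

qlcjv

The word is reversed, then every letter is shifted forward by 9.
On match: reverse → hctam; then shift: h+9=q, c+9=l, t+9=c, a+9=j, m+9=v.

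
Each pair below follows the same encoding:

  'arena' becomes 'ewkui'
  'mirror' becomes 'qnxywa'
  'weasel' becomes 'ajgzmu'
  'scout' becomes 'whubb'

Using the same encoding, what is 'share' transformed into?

In arena: a→e is +4, r→w is +5, e→k is +6, n→u is +7 — the shift increases by 1 each position. Each letter shifts forward by (position + 4), i.e. 4, 5, 6, … — the shift grows by one for each successive letter.
For share: s+4=w, h+5=m, a+6=g, r+7=y, e+8=m.

wmgym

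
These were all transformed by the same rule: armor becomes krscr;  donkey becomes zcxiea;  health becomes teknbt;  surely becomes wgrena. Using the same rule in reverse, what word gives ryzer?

a(0)→k(10) and r(17)→r(17) fit y≡5x+10 (mod 26); the inverse of 5 mod 26 is 21. Each letter's alphabet position (a=0..z=25) is mapped through 5·x+10 mod 26 — an affine cipher.
Decoding ryzer: r(17)→21·(17−10)≡17=r; y(24)→21·(24−10)≡8=i; z(25)→21·(25−10)≡3=d; e(4)→21·(4−10)≡4=e; r(17)→21·(17−10)≡17=r (all mod 26).

rider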